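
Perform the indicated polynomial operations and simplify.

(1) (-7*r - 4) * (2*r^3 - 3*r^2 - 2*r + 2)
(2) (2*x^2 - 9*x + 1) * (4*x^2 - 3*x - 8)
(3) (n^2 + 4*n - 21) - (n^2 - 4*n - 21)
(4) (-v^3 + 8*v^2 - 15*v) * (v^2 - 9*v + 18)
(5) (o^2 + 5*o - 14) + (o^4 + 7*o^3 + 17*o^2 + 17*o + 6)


(1) = -14*r^4 + 13*r^3 + 26*r^2 - 6*r - 8
(2) = 8*x^4 - 42*x^3 + 15*x^2 + 69*x - 8
(3) = 8*n
(4) = -v^5 + 17*v^4 - 105*v^3 + 279*v^2 - 270*v
(5) = o^4 + 7*o^3 + 18*o^2 + 22*o - 8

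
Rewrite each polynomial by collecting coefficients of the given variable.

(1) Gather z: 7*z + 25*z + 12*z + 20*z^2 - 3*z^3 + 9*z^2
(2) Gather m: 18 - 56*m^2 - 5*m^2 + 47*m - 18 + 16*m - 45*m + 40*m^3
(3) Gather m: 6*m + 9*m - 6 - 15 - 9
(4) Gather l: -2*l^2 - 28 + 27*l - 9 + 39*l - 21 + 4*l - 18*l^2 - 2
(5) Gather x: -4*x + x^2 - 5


(1) = -3*z^3 + 29*z^2 + 44*z
(2) = 40*m^3 - 61*m^2 + 18*m
(3) = 15*m - 30
(4) = -20*l^2 + 70*l - 60
(5) = x^2 - 4*x - 5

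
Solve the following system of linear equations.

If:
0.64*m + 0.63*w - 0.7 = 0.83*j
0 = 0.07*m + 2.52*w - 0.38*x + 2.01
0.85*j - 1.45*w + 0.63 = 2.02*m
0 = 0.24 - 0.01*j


Then:
j = 24.00
m = -48.32
w = 81.81
x = 538.95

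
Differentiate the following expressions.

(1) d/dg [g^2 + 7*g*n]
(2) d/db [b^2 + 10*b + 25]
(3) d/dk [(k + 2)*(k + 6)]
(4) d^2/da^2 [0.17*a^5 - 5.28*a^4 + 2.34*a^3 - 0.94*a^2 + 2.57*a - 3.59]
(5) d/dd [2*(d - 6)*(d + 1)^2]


(1) = 2*g + 7*n
(2) = 2*b + 10
(3) = 2*k + 8
(4) = 3.4*a^3 - 63.36*a^2 + 14.04*a - 1.88
(5) = 2*(d + 1)*(3*d - 11)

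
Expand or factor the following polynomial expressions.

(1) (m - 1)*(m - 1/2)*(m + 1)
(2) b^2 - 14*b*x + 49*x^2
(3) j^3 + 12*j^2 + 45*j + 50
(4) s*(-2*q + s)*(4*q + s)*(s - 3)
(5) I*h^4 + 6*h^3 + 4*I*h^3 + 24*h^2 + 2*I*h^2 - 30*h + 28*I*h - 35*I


(1) = m^3 - m^2/2 - m + 1/2
(2) = (b - 7*x)^2
(3) = (j + 2)*(j + 5)^2
(4) = -8*q^2*s^2 + 24*q^2*s + 2*q*s^3 - 6*q*s^2 + s^4 - 3*s^3
(5) = (h + 5)*(h - 7*I)*(h + I)*(I*h - I)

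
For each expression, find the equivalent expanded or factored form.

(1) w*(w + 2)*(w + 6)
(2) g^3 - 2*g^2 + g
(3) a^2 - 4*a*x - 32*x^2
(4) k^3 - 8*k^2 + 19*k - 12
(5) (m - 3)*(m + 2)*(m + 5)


(1) = w^3 + 8*w^2 + 12*w
(2) = g*(g - 1)^2
(3) = (a - 8*x)*(a + 4*x)
(4) = (k - 4)*(k - 3)*(k - 1)
(5) = m^3 + 4*m^2 - 11*m - 30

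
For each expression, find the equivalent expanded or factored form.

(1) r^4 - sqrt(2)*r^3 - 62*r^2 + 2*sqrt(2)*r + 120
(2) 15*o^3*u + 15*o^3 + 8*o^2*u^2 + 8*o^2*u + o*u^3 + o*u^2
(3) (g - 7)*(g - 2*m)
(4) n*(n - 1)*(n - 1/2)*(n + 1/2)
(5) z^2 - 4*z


(1) = (r - 6*sqrt(2))*(r - sqrt(2))*(r + sqrt(2))*(r + 5*sqrt(2))
(2) = (3*o + u)*(5*o + u)*(o*u + o)
(3) = g^2 - 2*g*m - 7*g + 14*m
(4) = n^4 - n^3 - n^2/4 + n/4
(5) = z*(z - 4)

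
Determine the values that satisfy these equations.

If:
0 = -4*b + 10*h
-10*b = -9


Then:
b = 9/10
h = 9/25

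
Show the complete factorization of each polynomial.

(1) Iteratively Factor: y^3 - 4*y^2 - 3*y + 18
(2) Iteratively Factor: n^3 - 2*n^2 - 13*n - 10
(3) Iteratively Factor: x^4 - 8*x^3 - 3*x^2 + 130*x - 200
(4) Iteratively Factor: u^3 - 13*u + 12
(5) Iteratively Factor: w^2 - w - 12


(1) = (y - 3)*(y^2 - y - 6) = (y - 3)^2*(y + 2)
(2) = (n + 1)*(n^2 - 3*n - 10) = (n + 1)*(n + 2)*(n - 5)
(3) = (x - 2)*(x^3 - 6*x^2 - 15*x + 100) = (x - 5)*(x - 2)*(x^2 - x - 20) = (x - 5)^2*(x - 2)*(x + 4)
(4) = (u + 4)*(u^2 - 4*u + 3) = (u - 1)*(u + 4)*(u - 3)
(5) = (w - 4)*(w + 3)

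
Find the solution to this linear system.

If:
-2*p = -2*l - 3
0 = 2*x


Then:
l = p - 3/2
x = 0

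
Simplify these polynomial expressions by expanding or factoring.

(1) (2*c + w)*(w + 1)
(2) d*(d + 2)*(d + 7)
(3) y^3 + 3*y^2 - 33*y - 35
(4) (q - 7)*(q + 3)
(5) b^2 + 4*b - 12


(1) = 2*c*w + 2*c + w^2 + w
(2) = d^3 + 9*d^2 + 14*d
(3) = (y - 5)*(y + 1)*(y + 7)
(4) = q^2 - 4*q - 21
(5) = (b - 2)*(b + 6)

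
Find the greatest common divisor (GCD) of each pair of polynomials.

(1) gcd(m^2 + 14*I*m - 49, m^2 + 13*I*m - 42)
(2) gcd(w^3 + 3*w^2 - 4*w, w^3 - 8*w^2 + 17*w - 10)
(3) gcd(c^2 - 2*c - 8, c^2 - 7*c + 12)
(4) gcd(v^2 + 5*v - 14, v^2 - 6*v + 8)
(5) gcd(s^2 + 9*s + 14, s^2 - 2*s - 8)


(1) = m + 7*I
(2) = w - 1
(3) = c - 4
(4) = v - 2
(5) = s + 2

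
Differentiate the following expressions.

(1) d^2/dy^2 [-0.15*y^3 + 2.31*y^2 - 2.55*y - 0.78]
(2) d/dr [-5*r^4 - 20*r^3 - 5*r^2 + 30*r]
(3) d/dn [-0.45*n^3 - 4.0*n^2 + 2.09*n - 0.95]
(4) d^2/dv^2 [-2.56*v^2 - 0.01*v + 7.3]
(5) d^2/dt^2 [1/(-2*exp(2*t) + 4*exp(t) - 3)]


(1) = 4.62 - 0.9*y
(2) = -20*r^3 - 60*r^2 - 10*r + 30
(3) = -1.35*n^2 - 8.0*n + 2.09
(4) = -5.12000000000000
(5) = 4*(-8*(1 - exp(t))^2*exp(t) + (2*exp(t) - 1)*(2*exp(2*t) - 4*exp(t) + 3))*exp(t)/(2*exp(2*t) - 4*exp(t) + 3)^3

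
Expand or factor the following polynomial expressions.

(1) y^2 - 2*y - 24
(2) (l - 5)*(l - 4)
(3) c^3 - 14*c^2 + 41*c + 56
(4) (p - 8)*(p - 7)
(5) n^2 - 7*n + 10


(1) = (y - 6)*(y + 4)
(2) = l^2 - 9*l + 20
(3) = (c - 8)*(c - 7)*(c + 1)
(4) = p^2 - 15*p + 56
(5) = (n - 5)*(n - 2)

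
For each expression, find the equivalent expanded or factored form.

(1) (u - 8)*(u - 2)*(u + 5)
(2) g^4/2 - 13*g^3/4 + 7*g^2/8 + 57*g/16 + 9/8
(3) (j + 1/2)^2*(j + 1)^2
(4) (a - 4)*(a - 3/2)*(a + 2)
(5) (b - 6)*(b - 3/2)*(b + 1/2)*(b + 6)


(1) = u^3 - 5*u^2 - 34*u + 80
(2) = (g/2 + 1/4)*(g - 6)*(g - 3/2)*(g + 1/2)
(3) = j^4 + 3*j^3 + 13*j^2/4 + 3*j/2 + 1/4
(4) = a^3 - 7*a^2/2 - 5*a + 12
(5) = b^4 - b^3 - 147*b^2/4 + 36*b + 27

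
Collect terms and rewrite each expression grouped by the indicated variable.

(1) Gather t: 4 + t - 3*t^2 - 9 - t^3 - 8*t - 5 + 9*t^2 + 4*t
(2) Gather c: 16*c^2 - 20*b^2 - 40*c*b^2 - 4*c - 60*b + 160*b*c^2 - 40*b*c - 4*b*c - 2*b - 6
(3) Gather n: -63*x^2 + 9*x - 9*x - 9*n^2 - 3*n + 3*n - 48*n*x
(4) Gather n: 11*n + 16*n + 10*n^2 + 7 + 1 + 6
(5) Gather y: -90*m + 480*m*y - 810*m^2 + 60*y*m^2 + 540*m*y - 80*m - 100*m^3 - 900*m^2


(1) = -t^3 + 6*t^2 - 3*t - 10
(2) = -20*b^2 - 62*b + c^2*(160*b + 16) + c*(-40*b^2 - 44*b - 4) - 6
(3) = -9*n^2 - 48*n*x - 63*x^2
(4) = 10*n^2 + 27*n + 14
(5) = -100*m^3 - 1710*m^2 - 170*m + y*(60*m^2 + 1020*m)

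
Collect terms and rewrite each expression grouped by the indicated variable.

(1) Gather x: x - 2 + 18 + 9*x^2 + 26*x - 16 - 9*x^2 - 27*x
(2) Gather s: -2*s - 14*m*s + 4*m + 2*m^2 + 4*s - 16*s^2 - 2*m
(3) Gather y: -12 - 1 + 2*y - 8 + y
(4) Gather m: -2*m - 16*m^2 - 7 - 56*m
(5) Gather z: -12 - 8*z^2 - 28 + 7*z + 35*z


(1) = 0
(2) = 2*m^2 + 2*m - 16*s^2 + s*(2 - 14*m)
(3) = 3*y - 21
(4) = -16*m^2 - 58*m - 7
(5) = -8*z^2 + 42*z - 40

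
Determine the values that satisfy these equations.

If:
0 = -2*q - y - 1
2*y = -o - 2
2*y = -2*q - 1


Then:
o = -2
q = -1/2
y = 0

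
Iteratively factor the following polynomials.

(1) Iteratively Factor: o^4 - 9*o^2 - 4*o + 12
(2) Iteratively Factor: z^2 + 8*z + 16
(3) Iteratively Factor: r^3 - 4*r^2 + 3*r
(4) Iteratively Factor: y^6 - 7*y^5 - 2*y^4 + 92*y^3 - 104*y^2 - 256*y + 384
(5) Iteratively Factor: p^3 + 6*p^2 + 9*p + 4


(1) = (o - 1)*(o^3 + o^2 - 8*o - 12) = (o - 1)*(o + 2)*(o^2 - o - 6) = (o - 3)*(o - 1)*(o + 2)*(o + 2)
(2) = (z + 4)*(z + 4)
(3) = (r - 3)*(r^2 - r) = (r - 3)*(r - 1)*(r)
(4) = (y + 2)*(y^5 - 9*y^4 + 16*y^3 + 60*y^2 - 224*y + 192) = (y - 2)*(y + 2)*(y^4 - 7*y^3 + 2*y^2 + 64*y - 96) = (y - 4)*(y - 2)*(y + 2)*(y^3 - 3*y^2 - 10*y + 24) = (y - 4)*(y - 2)*(y + 2)*(y + 3)*(y^2 - 6*y + 8) = (y - 4)^2*(y - 2)*(y + 2)*(y + 3)*(y - 2)
(5) = (p + 1)*(p^2 + 5*p + 4) = (p + 1)^2*(p + 4)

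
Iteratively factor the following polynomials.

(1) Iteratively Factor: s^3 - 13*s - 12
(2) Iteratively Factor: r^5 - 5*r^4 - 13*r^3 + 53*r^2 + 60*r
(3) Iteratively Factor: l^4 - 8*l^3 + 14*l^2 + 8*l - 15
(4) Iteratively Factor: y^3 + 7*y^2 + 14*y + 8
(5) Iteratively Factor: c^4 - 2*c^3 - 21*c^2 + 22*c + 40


(1) = (s + 1)*(s^2 - s - 12) = (s - 4)*(s + 1)*(s + 3)
(2) = (r + 1)*(r^4 - 6*r^3 - 7*r^2 + 60*r) = (r - 5)*(r + 1)*(r^3 - r^2 - 12*r) = r*(r - 5)*(r + 1)*(r^2 - r - 12) = r*(r - 5)*(r - 4)*(r + 1)*(r + 3)
(3) = (l - 5)*(l^3 - 3*l^2 - l + 3) = (l - 5)*(l - 1)*(l^2 - 2*l - 3) = (l - 5)*(l - 1)*(l + 1)*(l - 3)
(4) = (y + 1)*(y^2 + 6*y + 8) = (y + 1)*(y + 2)*(y + 4)
(5) = (c - 5)*(c^3 + 3*c^2 - 6*c - 8) = (c - 5)*(c + 1)*(c^2 + 2*c - 8) = (c - 5)*(c + 1)*(c + 4)*(c - 2)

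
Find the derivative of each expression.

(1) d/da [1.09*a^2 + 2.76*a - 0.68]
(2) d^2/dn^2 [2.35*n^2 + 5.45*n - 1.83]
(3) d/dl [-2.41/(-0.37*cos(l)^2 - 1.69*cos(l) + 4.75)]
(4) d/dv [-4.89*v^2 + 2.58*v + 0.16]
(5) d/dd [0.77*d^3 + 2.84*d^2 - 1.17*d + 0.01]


(1) = 2.18*a + 2.76
(2) = 4.70000000000000
(3) = (1.7834*cos(l) + 4.0729)*sin(l)/(0.37*cos(l)^2 + 1.69*cos(l) - 4.75)^2
(4) = 2.58 - 9.78*v
(5) = 2.31*d^2 + 5.68*d - 1.17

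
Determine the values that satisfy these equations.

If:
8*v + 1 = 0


Then:
v = -1/8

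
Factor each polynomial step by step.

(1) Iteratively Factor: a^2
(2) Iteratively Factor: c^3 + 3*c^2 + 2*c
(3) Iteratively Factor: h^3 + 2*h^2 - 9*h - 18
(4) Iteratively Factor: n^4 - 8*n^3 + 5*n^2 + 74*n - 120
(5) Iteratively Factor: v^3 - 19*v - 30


(1) = (a)*(a)
(2) = (c)*(c^2 + 3*c + 2) = c*(c + 2)*(c + 1)
(3) = (h + 3)*(h^2 - h - 6) = (h - 3)*(h + 3)*(h + 2)
(4) = (n - 2)*(n^3 - 6*n^2 - 7*n + 60) = (n - 2)*(n + 3)*(n^2 - 9*n + 20) = (n - 5)*(n - 2)*(n + 3)*(n - 4)
(5) = (v + 3)*(v^2 - 3*v - 10) = (v + 2)*(v + 3)*(v - 5)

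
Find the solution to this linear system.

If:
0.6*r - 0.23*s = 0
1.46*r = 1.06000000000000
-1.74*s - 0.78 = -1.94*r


Then:
No Solution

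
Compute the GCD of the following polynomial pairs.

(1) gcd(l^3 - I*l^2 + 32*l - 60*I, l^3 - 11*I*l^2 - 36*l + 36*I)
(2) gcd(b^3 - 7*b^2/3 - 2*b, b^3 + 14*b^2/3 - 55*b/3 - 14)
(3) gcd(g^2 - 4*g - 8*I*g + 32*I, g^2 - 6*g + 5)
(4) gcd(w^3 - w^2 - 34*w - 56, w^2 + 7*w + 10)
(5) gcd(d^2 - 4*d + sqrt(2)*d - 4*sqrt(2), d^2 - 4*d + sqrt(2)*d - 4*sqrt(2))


(1) = gcd((l - 5*I)*(l - 2*I)*(l + 6*I), (l - 6*I)*(l - 3*I)*(l - 2*I)) = l - 2*I
(2) = gcd(b*(b - 3)*(b + 2/3), (b - 3)*(b + 2/3)*(b + 7)) = b^2 - 7*b/3 - 2
(3) = gcd((g - 4)*(g - 8*I), (g - 5)*(g - 1)) = 1
(4) = w + 2
(5) = d^2 + d*(-4 + sqrt(2)) - 4*sqrt(2)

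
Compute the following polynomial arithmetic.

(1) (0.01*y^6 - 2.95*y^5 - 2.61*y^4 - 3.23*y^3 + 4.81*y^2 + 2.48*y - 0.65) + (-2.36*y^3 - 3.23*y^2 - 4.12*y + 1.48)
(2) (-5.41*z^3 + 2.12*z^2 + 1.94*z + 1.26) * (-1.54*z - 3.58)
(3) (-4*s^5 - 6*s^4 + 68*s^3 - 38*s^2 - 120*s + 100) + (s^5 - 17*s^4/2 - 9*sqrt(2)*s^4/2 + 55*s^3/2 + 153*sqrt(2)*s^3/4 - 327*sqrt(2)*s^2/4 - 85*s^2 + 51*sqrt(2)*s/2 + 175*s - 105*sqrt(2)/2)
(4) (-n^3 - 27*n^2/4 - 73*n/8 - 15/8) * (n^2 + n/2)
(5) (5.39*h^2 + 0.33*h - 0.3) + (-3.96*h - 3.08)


(1) = 0.01*y^6 - 2.95*y^5 - 2.61*y^4 - 5.59*y^3 + 1.58*y^2 - 1.64*y + 0.83
(2) = 8.3314*z^4 + 16.103*z^3 - 10.5772*z^2 - 8.8856*z - 4.5108
(3) = -3*s^5 - 29*s^4/2 - 9*sqrt(2)*s^4/2 + 153*sqrt(2)*s^3/4 + 191*s^3/2 - 123*s^2 - 327*sqrt(2)*s^2/4 + 51*sqrt(2)*s/2 + 55*s - 105*sqrt(2)/2 + 100
(4) = -n^5 - 29*n^4/4 - 25*n^3/2 - 103*n^2/16 - 15*n/16
(5) = 5.39*h^2 - 3.63*h - 3.38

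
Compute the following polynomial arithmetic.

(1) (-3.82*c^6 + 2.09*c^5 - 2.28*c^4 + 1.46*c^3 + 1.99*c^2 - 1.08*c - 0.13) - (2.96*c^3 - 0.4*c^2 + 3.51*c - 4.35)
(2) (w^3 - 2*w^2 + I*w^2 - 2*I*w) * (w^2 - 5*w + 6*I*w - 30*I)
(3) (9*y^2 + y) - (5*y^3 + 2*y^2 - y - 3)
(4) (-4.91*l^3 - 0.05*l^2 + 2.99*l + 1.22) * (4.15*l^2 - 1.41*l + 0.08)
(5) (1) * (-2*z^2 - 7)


(1) = -3.82*c^6 + 2.09*c^5 - 2.28*c^4 - 1.5*c^3 + 2.39*c^2 - 4.59*c + 4.22
(2) = w^5 - 7*w^4 + 7*I*w^4 + 4*w^3 - 49*I*w^3 + 42*w^2 + 70*I*w^2 - 60*w
(3) = -5*y^3 + 7*y^2 + 2*y + 3
(4) = -20.3765*l^5 + 6.7156*l^4 + 12.0862*l^3 + 0.8431*l^2 - 1.481*l + 0.0976
(5) = -2*z^2 - 7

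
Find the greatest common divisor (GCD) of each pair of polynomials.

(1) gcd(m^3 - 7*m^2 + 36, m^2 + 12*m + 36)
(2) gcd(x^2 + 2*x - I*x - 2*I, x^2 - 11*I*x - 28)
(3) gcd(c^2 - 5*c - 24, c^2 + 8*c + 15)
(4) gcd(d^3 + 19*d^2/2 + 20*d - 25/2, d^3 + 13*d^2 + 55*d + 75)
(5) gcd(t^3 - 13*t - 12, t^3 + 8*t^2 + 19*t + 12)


(1) = 1
(2) = gcd((x + 2)*(x - I), (x - 7*I)*(x - 4*I)) = 1
(3) = c + 3
(4) = d^2 + 10*d + 25
(5) = gcd((t - 4)*(t + 1)*(t + 3), (t + 1)*(t + 3)*(t + 4)) = t^2 + 4*t + 3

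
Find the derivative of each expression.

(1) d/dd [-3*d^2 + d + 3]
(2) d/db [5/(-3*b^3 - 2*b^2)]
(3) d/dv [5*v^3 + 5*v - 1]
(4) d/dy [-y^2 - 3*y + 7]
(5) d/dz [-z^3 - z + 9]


(1) = 1 - 6*d
(2) = 5*(9*b + 4)/(b^3*(3*b + 2)^2)
(3) = 15*v^2 + 5
(4) = -2*y - 3
(5) = -3*z^2 - 1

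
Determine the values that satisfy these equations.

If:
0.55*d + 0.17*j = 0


Then:
d = -0.309090909090909*j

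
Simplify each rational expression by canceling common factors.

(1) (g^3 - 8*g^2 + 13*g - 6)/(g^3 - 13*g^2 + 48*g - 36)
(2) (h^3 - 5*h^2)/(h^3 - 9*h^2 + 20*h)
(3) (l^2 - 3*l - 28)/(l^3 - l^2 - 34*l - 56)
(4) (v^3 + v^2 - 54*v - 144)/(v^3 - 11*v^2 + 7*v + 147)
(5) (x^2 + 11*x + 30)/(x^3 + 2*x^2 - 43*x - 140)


(1) = (g - 1)/(g - 6)
(2) = h/(h - 4)
(3) = 1/(l + 2)
(4) = (v^2 - 2*v - 48)/(v^2 - 14*v + 49)
(5) = (x + 6)/(x^2 - 3*x - 28)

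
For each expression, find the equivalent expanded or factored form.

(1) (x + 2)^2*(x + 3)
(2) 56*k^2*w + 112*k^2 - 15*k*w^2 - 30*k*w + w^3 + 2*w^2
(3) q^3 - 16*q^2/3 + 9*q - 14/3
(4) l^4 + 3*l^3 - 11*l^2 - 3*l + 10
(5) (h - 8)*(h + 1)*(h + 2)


(1) = x^3 + 7*x^2 + 16*x + 12
(2) = (-8*k + w)*(-7*k + w)*(w + 2)
(3) = (q - 7/3)*(q - 2)*(q - 1)
(4) = (l - 2)*(l - 1)*(l + 1)*(l + 5)
(5) = h^3 - 5*h^2 - 22*h - 16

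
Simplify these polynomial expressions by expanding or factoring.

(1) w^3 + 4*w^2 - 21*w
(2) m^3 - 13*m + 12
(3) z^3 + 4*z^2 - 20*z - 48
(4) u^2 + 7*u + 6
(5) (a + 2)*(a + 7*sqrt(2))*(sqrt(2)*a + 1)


(1) = w*(w - 3)*(w + 7)
(2) = (m - 3)*(m - 1)*(m + 4)
(3) = (z - 4)*(z + 2)*(z + 6)
(4) = (u + 1)*(u + 6)
(5) = sqrt(2)*a^3 + 2*sqrt(2)*a^2 + 15*a^2 + 7*sqrt(2)*a + 30*a + 14*sqrt(2)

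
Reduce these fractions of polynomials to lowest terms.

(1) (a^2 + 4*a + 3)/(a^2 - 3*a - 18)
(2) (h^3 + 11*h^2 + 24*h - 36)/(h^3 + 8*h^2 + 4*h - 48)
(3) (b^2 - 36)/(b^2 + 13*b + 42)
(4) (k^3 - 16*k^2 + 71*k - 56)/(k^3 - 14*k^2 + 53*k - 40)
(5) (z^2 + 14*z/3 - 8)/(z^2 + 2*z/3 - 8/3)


(1) = (a + 1)/(a - 6)
(2) = (h^2 + 5*h - 6)/(h^2 + 2*h - 8)
(3) = (b - 6)/(b + 7)
(4) = (k - 7)/(k - 5)
(5) = (z + 6)/(z + 2)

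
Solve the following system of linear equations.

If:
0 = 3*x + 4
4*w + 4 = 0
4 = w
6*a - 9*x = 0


Then:
No Solution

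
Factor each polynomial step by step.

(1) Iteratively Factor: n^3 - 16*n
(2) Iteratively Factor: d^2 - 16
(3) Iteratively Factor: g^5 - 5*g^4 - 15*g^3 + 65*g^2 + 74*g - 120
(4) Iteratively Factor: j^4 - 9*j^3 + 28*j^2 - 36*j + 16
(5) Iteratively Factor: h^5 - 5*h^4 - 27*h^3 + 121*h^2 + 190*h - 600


(1) = (n - 4)*(n^2 + 4*n) = (n - 4)*(n + 4)*(n)
(2) = (d - 4)*(d + 4)
(3) = (g - 4)*(g^4 - g^3 - 19*g^2 - 11*g + 30) = (g - 4)*(g + 3)*(g^3 - 4*g^2 - 7*g + 10) = (g - 5)*(g - 4)*(g + 3)*(g^2 + g - 2) = (g - 5)*(g - 4)*(g + 2)*(g + 3)*(g - 1)
(4) = (j - 2)*(j^3 - 7*j^2 + 14*j - 8) = (j - 2)*(j - 1)*(j^2 - 6*j + 8) = (j - 2)^2*(j - 1)*(j - 4)
(5) = (h - 5)*(h^4 - 27*h^2 - 14*h + 120) = (h - 5)*(h + 4)*(h^3 - 4*h^2 - 11*h + 30) = (h - 5)^2*(h + 4)*(h^2 + h - 6) = (h - 5)^2*(h + 3)*(h + 4)*(h - 2)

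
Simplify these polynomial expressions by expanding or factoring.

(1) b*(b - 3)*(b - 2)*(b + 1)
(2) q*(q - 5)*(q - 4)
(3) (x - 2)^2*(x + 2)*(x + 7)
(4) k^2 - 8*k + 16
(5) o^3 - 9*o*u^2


(1) = b^4 - 4*b^3 + b^2 + 6*b
(2) = q^3 - 9*q^2 + 20*q
(3) = x^4 + 5*x^3 - 18*x^2 - 20*x + 56
(4) = (k - 4)^2
(5) = o*(o - 3*u)*(o + 3*u)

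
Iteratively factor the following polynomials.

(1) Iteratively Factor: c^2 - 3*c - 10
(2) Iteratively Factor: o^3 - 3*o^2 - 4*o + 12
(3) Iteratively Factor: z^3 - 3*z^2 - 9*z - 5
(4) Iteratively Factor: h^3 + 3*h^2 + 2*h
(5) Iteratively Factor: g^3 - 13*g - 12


(1) = (c - 5)*(c + 2)
(2) = (o - 3)*(o^2 - 4) = (o - 3)*(o + 2)*(o - 2)
(3) = (z + 1)*(z^2 - 4*z - 5) = (z + 1)^2*(z - 5)
(4) = (h)*(h^2 + 3*h + 2) = h*(h + 1)*(h + 2)
(5) = (g + 3)*(g^2 - 3*g - 4) = (g - 4)*(g + 3)*(g + 1)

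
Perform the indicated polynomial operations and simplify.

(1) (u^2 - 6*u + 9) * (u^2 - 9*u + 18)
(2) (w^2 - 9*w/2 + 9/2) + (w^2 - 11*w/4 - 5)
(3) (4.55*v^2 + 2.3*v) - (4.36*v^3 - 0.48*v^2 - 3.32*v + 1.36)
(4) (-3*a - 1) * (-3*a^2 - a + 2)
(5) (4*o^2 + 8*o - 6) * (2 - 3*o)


(1) = u^4 - 15*u^3 + 81*u^2 - 189*u + 162
(2) = 2*w^2 - 29*w/4 - 1/2
(3) = -4.36*v^3 + 5.03*v^2 + 5.62*v - 1.36
(4) = 9*a^3 + 6*a^2 - 5*a - 2
(5) = -12*o^3 - 16*o^2 + 34*o - 12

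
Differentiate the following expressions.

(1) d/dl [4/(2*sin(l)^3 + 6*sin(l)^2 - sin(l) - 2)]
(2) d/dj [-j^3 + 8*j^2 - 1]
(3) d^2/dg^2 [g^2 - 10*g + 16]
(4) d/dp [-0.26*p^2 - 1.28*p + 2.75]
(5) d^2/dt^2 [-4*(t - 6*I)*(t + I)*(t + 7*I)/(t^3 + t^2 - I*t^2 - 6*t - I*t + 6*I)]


(1) = 4*(-6*sin(l)^2 - 12*sin(l) + 1)*cos(l)/(2*sin(l)^3 + 6*sin(l)^2 - sin(l) - 2)^2
(2) = j*(16 - 3*j)
(3) = 2
(4) = -0.52*p - 1.28
(5) = (t^6*(8 - 24*I) + t^5*(-1128 - 24*I) + t^4*(-936 - 1032*I) + t^3*(-5640 - 2520*I) + t^2*(-3456 + 19008*I) + t*(5760 + 12960*I) + 3984 - 20976*I)/(t^9 + t^8*(3 - 3*I) + t^7*(-18 - 9*I) + t^6*(-44 + 46*I) + t^5*(135 + 108*I) + t^4*(213 - 285*I) + t^3*(-486 - 359*I) + t^2*(-324 + 738*I) + t*(648 + 108*I) - 216*I)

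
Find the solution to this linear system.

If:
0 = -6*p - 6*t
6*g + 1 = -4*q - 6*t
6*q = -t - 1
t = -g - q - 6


Then:
g = -185/2
p = -104
q = -35/2
t = 104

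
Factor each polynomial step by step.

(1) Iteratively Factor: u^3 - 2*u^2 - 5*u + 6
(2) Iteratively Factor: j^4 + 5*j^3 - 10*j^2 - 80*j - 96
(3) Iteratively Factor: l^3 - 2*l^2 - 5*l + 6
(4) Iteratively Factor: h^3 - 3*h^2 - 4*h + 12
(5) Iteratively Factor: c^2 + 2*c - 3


(1) = (u + 2)*(u^2 - 4*u + 3) = (u - 3)*(u + 2)*(u - 1)
(2) = (j - 4)*(j^3 + 9*j^2 + 26*j + 24) = (j - 4)*(j + 3)*(j^2 + 6*j + 8) = (j - 4)*(j + 2)*(j + 3)*(j + 4)
(3) = (l - 3)*(l^2 + l - 2) = (l - 3)*(l + 2)*(l - 1)
(4) = (h - 2)*(h^2 - h - 6) = (h - 3)*(h - 2)*(h + 2)
(5) = (c + 3)*(c - 1)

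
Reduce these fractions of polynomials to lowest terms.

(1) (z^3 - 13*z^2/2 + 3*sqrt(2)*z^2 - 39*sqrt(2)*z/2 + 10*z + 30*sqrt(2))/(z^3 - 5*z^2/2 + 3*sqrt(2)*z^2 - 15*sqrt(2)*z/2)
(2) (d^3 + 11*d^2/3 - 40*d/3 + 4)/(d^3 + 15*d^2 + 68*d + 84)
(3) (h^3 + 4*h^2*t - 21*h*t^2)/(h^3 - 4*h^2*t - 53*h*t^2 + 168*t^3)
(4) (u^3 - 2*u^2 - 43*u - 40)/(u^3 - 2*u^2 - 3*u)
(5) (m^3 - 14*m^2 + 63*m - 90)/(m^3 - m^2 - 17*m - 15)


(1) = (4*z - 16)/(4*z)
(2) = (3*d^2 - 7*d + 2)/(3*d^2 + 27*d + 42)
(3) = -h/(-h + 8*t)
(4) = (u^2 - 3*u - 40)/(u^2 - 3*u)
(5) = (m^2 - 9*m + 18)/(m^2 + 4*m + 3)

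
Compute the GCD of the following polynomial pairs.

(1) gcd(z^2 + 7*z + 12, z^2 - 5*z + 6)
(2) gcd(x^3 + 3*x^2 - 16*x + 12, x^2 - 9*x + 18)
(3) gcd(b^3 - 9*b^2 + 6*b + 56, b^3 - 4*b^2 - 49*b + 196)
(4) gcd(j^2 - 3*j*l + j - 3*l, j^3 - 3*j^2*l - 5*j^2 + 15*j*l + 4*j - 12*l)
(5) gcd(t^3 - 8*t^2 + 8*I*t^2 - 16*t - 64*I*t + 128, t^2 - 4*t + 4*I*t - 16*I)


(1) = gcd((z + 3)*(z + 4), (z - 3)*(z - 2)) = 1
(2) = gcd((x - 2)*(x - 1)*(x + 6), (x - 6)*(x - 3)) = 1
(3) = gcd((b - 7)*(b - 4)*(b + 2), (b - 7)*(b - 4)*(b + 7)) = b^2 - 11*b + 28
(4) = j - 3*l
(5) = t + 4*I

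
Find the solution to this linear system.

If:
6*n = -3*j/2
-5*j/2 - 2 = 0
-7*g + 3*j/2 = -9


Then:
g = 39/35
j = -4/5
n = 1/5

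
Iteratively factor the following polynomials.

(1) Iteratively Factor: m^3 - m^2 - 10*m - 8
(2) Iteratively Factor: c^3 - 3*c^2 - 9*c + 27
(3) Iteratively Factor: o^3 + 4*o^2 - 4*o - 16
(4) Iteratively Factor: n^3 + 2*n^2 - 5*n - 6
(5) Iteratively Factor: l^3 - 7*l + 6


(1) = (m + 1)*(m^2 - 2*m - 8) = (m - 4)*(m + 1)*(m + 2)
(2) = (c - 3)*(c^2 - 9) = (c - 3)*(c + 3)*(c - 3)
(3) = (o + 2)*(o^2 + 2*o - 8) = (o + 2)*(o + 4)*(o - 2)
(4) = (n - 2)*(n^2 + 4*n + 3) = (n - 2)*(n + 3)*(n + 1)
(5) = (l + 3)*(l^2 - 3*l + 2) = (l - 2)*(l + 3)*(l - 1)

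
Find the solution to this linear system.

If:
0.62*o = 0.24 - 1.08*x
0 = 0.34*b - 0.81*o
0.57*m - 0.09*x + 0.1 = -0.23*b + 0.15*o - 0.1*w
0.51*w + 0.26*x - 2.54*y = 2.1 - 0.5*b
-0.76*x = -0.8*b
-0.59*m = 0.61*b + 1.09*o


Then:
b = 0.17
m = -0.31
o = 0.07
w = 0.65
x = 0.18
y = -0.64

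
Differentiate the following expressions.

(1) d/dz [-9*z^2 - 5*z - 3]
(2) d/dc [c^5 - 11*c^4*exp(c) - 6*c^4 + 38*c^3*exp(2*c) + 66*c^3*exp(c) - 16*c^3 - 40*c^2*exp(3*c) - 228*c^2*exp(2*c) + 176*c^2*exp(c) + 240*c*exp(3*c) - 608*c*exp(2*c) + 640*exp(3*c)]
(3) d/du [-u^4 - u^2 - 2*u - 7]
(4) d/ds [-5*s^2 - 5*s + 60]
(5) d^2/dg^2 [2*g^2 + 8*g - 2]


(1) = -18*z - 5
(2) = -11*c^4*exp(c) + 5*c^4 + 76*c^3*exp(2*c) + 22*c^3*exp(c) - 24*c^3 - 120*c^2*exp(3*c) - 342*c^2*exp(2*c) + 374*c^2*exp(c) - 48*c^2 + 640*c*exp(3*c) - 1672*c*exp(2*c) + 352*c*exp(c) + 2160*exp(3*c) - 608*exp(2*c)
(3) = -4*u^3 - 2*u - 2
(4) = -10*s - 5
(5) = 4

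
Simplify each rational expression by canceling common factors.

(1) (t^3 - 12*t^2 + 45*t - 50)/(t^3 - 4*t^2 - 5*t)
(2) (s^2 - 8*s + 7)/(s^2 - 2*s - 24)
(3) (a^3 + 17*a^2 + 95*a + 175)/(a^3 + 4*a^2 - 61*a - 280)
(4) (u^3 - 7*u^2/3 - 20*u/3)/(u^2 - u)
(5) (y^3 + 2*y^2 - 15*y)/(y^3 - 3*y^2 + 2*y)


(1) = (t^2 - 7*t + 10)/(t^2 + t)
(2) = (s^2 - 8*s + 7)/(s^2 - 2*s - 24)
(3) = (a + 5)/(a - 8)
(4) = (3*u^2 - 7*u - 20)/(3*u - 3)
(5) = (y^2 + 2*y - 15)/(y^2 - 3*y + 2)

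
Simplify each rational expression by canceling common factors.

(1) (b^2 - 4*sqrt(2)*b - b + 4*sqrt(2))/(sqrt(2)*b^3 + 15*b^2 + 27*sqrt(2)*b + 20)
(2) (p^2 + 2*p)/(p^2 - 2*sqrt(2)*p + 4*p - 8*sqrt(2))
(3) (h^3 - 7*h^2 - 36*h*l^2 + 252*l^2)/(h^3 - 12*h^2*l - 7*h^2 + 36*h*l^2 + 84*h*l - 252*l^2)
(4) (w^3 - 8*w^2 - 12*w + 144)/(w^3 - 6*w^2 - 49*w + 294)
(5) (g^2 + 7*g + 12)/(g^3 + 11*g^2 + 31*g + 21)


(1) = (b^2 + b*(-4*sqrt(2) - 1) + 4*sqrt(2))/(sqrt(2)*b^3 + 15*b^2 + 27*sqrt(2)*b + 20)
(2) = (p^2 + 2*p)/(p^2 + p*(4 - 2*sqrt(2)) - 8*sqrt(2))
(3) = (h + 6*l)/(h - 6*l)
(4) = (w^2 - 2*w - 24)/(w^2 - 49)
(5) = (g + 4)/(g^2 + 8*g + 7)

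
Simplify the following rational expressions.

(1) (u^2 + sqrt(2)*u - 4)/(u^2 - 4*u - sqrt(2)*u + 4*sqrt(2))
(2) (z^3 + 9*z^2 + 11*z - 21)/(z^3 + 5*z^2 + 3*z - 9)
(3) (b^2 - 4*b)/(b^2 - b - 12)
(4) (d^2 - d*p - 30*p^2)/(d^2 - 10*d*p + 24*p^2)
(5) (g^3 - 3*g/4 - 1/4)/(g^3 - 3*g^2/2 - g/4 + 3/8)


(1) = (u + 2*sqrt(2))/(u - 4)
(2) = (z + 7)/(z + 3)
(3) = b/(b + 3)
(4) = (-d - 5*p)/(-d + 4*p)
(5) = (4*g^2 - 2*g - 2)/(4*g^2 - 8*g + 3)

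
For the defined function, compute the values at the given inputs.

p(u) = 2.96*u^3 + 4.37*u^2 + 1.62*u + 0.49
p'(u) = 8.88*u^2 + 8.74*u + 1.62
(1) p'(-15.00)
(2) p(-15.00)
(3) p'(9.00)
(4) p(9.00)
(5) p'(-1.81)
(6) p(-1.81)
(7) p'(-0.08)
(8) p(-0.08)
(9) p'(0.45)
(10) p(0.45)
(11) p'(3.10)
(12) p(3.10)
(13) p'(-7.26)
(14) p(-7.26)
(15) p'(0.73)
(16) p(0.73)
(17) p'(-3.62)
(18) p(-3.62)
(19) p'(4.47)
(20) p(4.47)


(1) = 1868.52
(2) = -9030.56
(3) = 799.56
(4) = 2526.88
(5) = 14.89
(6) = -5.68
(7) = 0.98
(8) = 0.39
(9) = 7.35
(10) = 2.37
(11) = 114.05
(12) = 135.69
(13) = 406.21
(14) = -913.60
(15) = 12.73
(16) = 5.15
(17) = 86.35
(18) = -88.52
(19) = 218.12
(20) = 359.42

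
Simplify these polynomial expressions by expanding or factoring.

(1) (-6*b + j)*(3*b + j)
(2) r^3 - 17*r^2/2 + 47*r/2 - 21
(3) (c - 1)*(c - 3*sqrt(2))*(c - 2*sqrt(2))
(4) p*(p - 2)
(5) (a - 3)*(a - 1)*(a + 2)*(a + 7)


(1) = -18*b^2 - 3*b*j + j^2
(2) = (r - 7/2)*(r - 3)*(r - 2)
(3) = c^3 - 5*sqrt(2)*c^2 - c^2 + 5*sqrt(2)*c + 12*c - 12
(4) = p^2 - 2*p
(5) = a^4 + 5*a^3 - 19*a^2 - 29*a + 42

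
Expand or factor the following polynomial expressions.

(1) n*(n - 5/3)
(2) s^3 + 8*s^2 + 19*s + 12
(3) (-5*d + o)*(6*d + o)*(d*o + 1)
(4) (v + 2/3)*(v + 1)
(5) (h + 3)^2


(1) = n^2 - 5*n/3
(2) = (s + 1)*(s + 3)*(s + 4)
(3) = -30*d^3*o + d^2*o^2 - 30*d^2 + d*o^3 + d*o + o^2
(4) = v^2 + 5*v/3 + 2/3
(5) = h^2 + 6*h + 9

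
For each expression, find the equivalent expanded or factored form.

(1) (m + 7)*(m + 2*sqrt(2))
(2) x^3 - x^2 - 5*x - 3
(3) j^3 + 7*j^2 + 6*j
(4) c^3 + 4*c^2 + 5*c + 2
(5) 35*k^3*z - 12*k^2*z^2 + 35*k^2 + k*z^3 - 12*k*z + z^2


(1) = m^2 + 2*sqrt(2)*m + 7*m + 14*sqrt(2)
(2) = (x - 3)*(x + 1)^2
(3) = j*(j + 1)*(j + 6)
(4) = (c + 1)^2*(c + 2)
(5) = (-7*k + z)*(-5*k + z)*(k*z + 1)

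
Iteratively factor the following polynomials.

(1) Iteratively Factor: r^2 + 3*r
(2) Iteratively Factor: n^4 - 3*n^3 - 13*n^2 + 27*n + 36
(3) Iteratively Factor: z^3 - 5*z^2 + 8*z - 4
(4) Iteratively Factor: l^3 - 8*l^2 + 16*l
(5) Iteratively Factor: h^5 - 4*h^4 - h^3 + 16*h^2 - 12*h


(1) = (r)*(r + 3)
(2) = (n - 3)*(n^3 - 13*n - 12) = (n - 3)*(n + 1)*(n^2 - n - 12) = (n - 4)*(n - 3)*(n + 1)*(n + 3)
(3) = (z - 1)*(z^2 - 4*z + 4) = (z - 2)*(z - 1)*(z - 2)
(4) = (l - 4)*(l^2 - 4*l) = (l - 4)^2*(l)
(5) = (h + 2)*(h^4 - 6*h^3 + 11*h^2 - 6*h) = h*(h + 2)*(h^3 - 6*h^2 + 11*h - 6) = h*(h - 1)*(h + 2)*(h^2 - 5*h + 6) = h*(h - 3)*(h - 1)*(h + 2)*(h - 2)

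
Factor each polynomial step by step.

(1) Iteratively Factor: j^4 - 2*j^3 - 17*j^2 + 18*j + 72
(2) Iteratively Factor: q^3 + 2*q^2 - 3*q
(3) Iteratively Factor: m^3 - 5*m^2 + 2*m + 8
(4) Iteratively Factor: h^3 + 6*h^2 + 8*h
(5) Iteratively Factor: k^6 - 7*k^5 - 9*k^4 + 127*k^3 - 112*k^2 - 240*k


(1) = (j - 4)*(j^3 + 2*j^2 - 9*j - 18) = (j - 4)*(j - 3)*(j^2 + 5*j + 6) = (j - 4)*(j - 3)*(j + 3)*(j + 2)
(2) = (q)*(q^2 + 2*q - 3) = q*(q + 3)*(q - 1)
(3) = (m - 2)*(m^2 - 3*m - 4) = (m - 2)*(m + 1)*(m - 4)
(4) = (h + 4)*(h^2 + 2*h) = h*(h + 4)*(h + 2)
(5) = (k)*(k^5 - 7*k^4 - 9*k^3 + 127*k^2 - 112*k - 240) = k*(k - 4)*(k^4 - 3*k^3 - 21*k^2 + 43*k + 60) = k*(k - 4)*(k + 1)*(k^3 - 4*k^2 - 17*k + 60) = k*(k - 4)*(k + 1)*(k + 4)*(k^2 - 8*k + 15) = k*(k - 5)*(k - 4)*(k + 1)*(k + 4)*(k - 3)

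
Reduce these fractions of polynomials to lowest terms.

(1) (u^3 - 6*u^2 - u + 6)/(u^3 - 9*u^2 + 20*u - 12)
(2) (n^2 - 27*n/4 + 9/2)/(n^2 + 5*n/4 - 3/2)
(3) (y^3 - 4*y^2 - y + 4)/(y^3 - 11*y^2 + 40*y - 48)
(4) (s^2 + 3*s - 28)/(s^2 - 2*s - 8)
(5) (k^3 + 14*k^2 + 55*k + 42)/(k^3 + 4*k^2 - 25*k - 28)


(1) = (u + 1)/(u - 2)
(2) = (n - 6)/(n + 2)
(3) = (y^2 - 1)/(y^2 - 7*y + 12)
(4) = (s + 7)/(s + 2)
(5) = (k + 6)/(k - 4)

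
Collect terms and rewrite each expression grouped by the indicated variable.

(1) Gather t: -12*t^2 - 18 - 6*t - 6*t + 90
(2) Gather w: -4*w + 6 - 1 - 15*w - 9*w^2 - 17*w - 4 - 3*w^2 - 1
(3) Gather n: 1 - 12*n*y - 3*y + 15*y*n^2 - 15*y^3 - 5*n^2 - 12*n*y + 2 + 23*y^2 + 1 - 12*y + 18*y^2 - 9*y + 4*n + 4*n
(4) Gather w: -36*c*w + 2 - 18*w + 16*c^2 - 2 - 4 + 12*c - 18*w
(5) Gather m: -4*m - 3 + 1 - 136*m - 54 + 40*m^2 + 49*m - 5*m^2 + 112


(1) = -12*t^2 - 12*t + 72
(2) = -12*w^2 - 36*w
(3) = n^2*(15*y - 5) + n*(8 - 24*y) - 15*y^3 + 41*y^2 - 24*y + 4
(4) = 16*c^2 + 12*c + w*(-36*c - 36) - 4
(5) = 35*m^2 - 91*m + 56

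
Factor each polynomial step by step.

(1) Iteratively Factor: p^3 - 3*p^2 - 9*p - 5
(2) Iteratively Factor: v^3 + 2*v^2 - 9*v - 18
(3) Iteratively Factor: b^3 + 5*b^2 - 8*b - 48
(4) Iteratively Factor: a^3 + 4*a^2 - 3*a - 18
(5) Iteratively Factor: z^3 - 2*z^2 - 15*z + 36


(1) = (p + 1)*(p^2 - 4*p - 5) = (p - 5)*(p + 1)*(p + 1)
(2) = (v + 2)*(v^2 - 9) = (v - 3)*(v + 2)*(v + 3)
(3) = (b + 4)*(b^2 + b - 12) = (b + 4)^2*(b - 3)
(4) = (a + 3)*(a^2 + a - 6) = (a + 3)^2*(a - 2)
(5) = (z - 3)*(z^2 + z - 12) = (z - 3)*(z + 4)*(z - 3)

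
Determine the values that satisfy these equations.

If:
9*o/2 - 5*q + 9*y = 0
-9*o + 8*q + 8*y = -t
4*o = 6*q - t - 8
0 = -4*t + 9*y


Then:
o = 1972/499
q = 2034/499
t = 324/499
y = 144/499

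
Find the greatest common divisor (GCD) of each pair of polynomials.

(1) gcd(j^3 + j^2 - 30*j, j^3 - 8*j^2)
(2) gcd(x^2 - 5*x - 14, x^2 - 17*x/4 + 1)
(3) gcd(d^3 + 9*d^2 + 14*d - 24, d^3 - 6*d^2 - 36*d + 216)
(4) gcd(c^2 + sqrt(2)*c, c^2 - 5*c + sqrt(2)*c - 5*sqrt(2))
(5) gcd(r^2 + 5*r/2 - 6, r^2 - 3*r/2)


(1) = j
(2) = 1
(3) = gcd((d - 1)*(d + 4)*(d + 6), (d - 6)^2*(d + 6)) = d + 6
(4) = gcd(c*(c + sqrt(2)), (c - 5)*(c + sqrt(2))) = c + sqrt(2)
(5) = r - 3/2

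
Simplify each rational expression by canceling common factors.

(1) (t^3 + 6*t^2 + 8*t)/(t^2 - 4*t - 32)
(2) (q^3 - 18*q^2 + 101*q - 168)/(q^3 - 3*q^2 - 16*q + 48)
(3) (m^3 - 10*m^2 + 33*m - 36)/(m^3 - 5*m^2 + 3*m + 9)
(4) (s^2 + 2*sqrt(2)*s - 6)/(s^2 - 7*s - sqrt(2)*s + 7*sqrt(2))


(1) = (t^2 + 2*t)/(t - 8)
(2) = (q^2 - 15*q + 56)/(q^2 - 16)
(3) = (m - 4)/(m + 1)
(4) = (s + 3*sqrt(2))/(s - 7)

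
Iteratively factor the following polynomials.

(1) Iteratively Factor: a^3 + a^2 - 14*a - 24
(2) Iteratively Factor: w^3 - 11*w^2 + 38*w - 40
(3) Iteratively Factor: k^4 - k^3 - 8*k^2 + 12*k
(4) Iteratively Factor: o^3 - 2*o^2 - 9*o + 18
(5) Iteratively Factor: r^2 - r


(1) = (a + 2)*(a^2 - a - 12) = (a + 2)*(a + 3)*(a - 4)
(2) = (w - 2)*(w^2 - 9*w + 20) = (w - 4)*(w - 2)*(w - 5)
(3) = (k)*(k^3 - k^2 - 8*k + 12) = k*(k - 2)*(k^2 + k - 6) = k*(k - 2)^2*(k + 3)
(4) = (o - 3)*(o^2 + o - 6) = (o - 3)*(o + 3)*(o - 2)
(5) = (r)*(r - 1)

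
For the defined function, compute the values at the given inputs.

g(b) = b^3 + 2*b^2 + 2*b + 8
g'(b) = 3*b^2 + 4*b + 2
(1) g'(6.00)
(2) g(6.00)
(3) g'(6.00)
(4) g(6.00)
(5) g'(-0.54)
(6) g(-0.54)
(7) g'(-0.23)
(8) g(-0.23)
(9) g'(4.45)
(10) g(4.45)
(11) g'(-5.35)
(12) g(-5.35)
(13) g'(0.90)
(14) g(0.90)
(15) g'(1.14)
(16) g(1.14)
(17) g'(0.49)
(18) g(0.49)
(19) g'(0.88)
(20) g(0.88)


(1) = 134.00
(2) = 308.00
(3) = 134.00
(4) = 308.00
(5) = 0.71
(6) = 7.35
(7) = 1.24
(8) = 7.63
(9) = 79.21
(10) = 144.63
(11) = 66.47
(12) = -98.59
(13) = 8.03
(14) = 12.15
(15) = 10.46
(16) = 14.36
(17) = 4.68
(18) = 9.58
(19) = 7.84
(20) = 11.99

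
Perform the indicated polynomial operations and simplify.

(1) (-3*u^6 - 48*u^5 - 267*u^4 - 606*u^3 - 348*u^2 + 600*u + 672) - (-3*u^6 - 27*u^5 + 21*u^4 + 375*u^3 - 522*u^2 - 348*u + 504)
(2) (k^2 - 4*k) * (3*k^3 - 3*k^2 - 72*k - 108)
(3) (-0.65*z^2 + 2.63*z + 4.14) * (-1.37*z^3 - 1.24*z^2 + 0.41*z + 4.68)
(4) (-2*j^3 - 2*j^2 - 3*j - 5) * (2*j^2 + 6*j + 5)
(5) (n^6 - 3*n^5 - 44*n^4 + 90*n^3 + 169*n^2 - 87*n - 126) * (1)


(1) = -21*u^5 - 288*u^4 - 981*u^3 + 174*u^2 + 948*u + 168
(2) = 3*k^5 - 15*k^4 - 60*k^3 + 180*k^2 + 432*k
(3) = 0.8905*z^5 - 2.7971*z^4 - 9.1995*z^3 - 7.0973*z^2 + 14.0058*z + 19.3752
(4) = -4*j^5 - 16*j^4 - 28*j^3 - 38*j^2 - 45*j - 25
(5) = n^6 - 3*n^5 - 44*n^4 + 90*n^3 + 169*n^2 - 87*n - 126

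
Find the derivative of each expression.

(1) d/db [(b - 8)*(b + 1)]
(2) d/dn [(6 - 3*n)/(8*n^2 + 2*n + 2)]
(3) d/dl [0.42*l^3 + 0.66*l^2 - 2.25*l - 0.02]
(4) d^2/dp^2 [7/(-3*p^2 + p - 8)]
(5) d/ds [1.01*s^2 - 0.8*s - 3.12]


(1) = 2*b - 7
(2) = 3*(4*n^2 - 16*n - 3)/(2*(16*n^4 + 8*n^3 + 9*n^2 + 2*n + 1))
(3) = 1.26*l^2 + 1.32*l - 2.25
(4) = 14*(9*p^2 - 3*p - (6*p - 1)^2 + 24)/(3*p^2 - p + 8)^3
(5) = 2.02*s - 0.8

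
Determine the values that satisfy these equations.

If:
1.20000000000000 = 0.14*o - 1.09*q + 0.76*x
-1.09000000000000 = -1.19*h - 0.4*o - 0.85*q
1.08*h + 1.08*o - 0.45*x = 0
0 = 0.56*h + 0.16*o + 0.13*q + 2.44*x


Then:
h = 3.52
o = -3.72
q = -1.90
x = -0.46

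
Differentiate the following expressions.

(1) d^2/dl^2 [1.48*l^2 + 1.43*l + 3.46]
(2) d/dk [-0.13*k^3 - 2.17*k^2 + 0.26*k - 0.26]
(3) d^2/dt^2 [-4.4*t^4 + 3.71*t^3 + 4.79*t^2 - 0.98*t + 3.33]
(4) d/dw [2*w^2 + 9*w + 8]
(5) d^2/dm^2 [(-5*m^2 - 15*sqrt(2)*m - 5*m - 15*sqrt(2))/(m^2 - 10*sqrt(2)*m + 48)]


(1) = 2.96000000000000
(2) = -0.39*k^2 - 4.34*k + 0.26
(3) = -52.8*t^2 + 22.26*t + 9.58
(4) = 4*w + 9
(5) = 10*(-13*sqrt(2)*m^3 - m^3 - 9*sqrt(2)*m^2 + 144*m^2 + 324*m + 432*sqrt(2)*m - 5184 - 936*sqrt(2))/(m^6 - 30*sqrt(2)*m^5 + 744*m^4 - 4880*sqrt(2)*m^3 + 35712*m^2 - 69120*sqrt(2)*m + 110592)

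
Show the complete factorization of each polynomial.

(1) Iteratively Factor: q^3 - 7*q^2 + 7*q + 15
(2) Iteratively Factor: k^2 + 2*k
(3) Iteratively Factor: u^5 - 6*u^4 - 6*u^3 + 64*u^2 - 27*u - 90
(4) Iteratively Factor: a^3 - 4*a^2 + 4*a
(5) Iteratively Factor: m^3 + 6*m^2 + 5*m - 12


(1) = (q - 5)*(q^2 - 2*q - 3) = (q - 5)*(q + 1)*(q - 3)
(2) = (k + 2)*(k)
(3) = (u - 5)*(u^4 - u^3 - 11*u^2 + 9*u + 18) = (u - 5)*(u - 3)*(u^3 + 2*u^2 - 5*u - 6) = (u - 5)*(u - 3)*(u + 1)*(u^2 + u - 6) = (u - 5)*(u - 3)*(u - 2)*(u + 1)*(u + 3)
(4) = (a - 2)*(a^2 - 2*a) = a*(a - 2)*(a - 2)
(5) = (m + 4)*(m^2 + 2*m - 3) = (m + 3)*(m + 4)*(m - 1)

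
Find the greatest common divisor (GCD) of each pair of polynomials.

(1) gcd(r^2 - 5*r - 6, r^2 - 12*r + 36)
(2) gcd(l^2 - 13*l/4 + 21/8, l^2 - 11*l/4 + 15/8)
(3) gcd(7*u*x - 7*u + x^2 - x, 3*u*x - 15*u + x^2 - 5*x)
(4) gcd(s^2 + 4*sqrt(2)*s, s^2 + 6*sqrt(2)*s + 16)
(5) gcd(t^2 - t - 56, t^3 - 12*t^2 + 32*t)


(1) = r - 6
(2) = gcd((l - 7/4)*(l - 3/2), (l - 3/2)*(l - 5/4)) = l - 3/2
(3) = 1
(4) = s + 4*sqrt(2)
(5) = t - 8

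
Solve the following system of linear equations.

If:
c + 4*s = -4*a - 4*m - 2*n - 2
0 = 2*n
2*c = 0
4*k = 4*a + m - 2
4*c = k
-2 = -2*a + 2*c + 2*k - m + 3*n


Then:
a = 0
c = 0
k = 0
m = 2
n = 0
s = -5/2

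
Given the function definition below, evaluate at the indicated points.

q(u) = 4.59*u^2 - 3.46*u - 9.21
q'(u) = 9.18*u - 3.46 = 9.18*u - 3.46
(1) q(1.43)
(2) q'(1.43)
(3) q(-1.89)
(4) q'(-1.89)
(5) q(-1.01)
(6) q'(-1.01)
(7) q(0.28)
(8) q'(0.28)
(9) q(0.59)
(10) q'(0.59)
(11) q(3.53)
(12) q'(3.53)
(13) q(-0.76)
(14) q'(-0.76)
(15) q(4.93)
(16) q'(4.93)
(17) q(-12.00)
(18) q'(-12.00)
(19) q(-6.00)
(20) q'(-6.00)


(1) = -4.77
(2) = 9.67
(3) = 13.73
(4) = -20.81
(5) = -1.03
(6) = -12.73
(7) = -9.82
(8) = -0.89
(9) = -9.65
(10) = 1.96
(11) = 35.77
(12) = 28.95
(13) = -3.93
(14) = -10.44
(15) = 85.29
(16) = 41.80
(17) = 693.27
(18) = -113.62
(19) = 176.79
(20) = -58.54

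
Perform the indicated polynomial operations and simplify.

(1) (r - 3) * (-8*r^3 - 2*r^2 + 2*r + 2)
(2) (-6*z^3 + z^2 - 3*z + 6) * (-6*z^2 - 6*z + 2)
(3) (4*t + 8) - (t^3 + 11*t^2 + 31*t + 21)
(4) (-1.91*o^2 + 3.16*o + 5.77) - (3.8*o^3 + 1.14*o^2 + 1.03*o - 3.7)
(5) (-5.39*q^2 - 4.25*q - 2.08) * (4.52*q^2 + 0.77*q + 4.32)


(1) = -8*r^4 + 22*r^3 + 8*r^2 - 4*r - 6
(2) = 36*z^5 + 30*z^4 - 16*z^2 - 42*z + 12
(3) = -t^3 - 11*t^2 - 27*t - 13
(4) = -3.8*o^3 - 3.05*o^2 + 2.13*o + 9.47
(5) = -24.3628*q^4 - 23.3603*q^3 - 35.9589*q^2 - 19.9616*q - 8.9856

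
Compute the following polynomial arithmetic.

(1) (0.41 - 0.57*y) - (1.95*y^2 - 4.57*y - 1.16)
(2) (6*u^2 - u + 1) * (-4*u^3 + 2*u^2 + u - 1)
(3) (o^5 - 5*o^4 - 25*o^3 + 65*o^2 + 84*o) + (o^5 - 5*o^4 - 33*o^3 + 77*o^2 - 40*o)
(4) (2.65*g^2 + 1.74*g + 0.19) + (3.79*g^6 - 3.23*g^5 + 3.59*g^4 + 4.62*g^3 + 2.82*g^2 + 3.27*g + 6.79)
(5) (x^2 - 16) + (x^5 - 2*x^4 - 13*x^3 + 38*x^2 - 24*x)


(1) = -1.95*y^2 + 4.0*y + 1.57
(2) = -24*u^5 + 16*u^4 - 5*u^2 + 2*u - 1
(3) = 2*o^5 - 10*o^4 - 58*o^3 + 142*o^2 + 44*o
(4) = 3.79*g^6 - 3.23*g^5 + 3.59*g^4 + 4.62*g^3 + 5.47*g^2 + 5.01*g + 6.98
(5) = x^5 - 2*x^4 - 13*x^3 + 39*x^2 - 24*x - 16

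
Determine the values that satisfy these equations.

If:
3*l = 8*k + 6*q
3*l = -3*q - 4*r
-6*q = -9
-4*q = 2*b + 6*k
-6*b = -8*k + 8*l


Then:
b = -48/7
k = 9/7
l = 45/7
q = 3/2
r = -333/56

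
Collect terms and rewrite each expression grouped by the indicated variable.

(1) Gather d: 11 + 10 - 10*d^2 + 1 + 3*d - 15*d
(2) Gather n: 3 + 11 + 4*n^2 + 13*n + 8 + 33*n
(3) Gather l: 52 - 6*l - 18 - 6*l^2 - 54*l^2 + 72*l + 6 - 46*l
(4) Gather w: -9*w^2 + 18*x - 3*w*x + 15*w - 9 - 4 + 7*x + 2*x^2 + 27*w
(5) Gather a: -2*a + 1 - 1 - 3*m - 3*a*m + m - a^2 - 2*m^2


(1) = -10*d^2 - 12*d + 22
(2) = 4*n^2 + 46*n + 22
(3) = -60*l^2 + 20*l + 40
(4) = -9*w^2 + w*(42 - 3*x) + 2*x^2 + 25*x - 13
(5) = -a^2 + a*(-3*m - 2) - 2*m^2 - 2*m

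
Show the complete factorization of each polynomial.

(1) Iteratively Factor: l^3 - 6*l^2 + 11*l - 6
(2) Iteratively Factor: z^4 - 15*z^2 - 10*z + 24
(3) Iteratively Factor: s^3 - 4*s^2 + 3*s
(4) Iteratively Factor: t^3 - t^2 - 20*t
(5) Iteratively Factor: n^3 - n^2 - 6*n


(1) = (l - 2)*(l^2 - 4*l + 3) = (l - 2)*(l - 1)*(l - 3)
(2) = (z + 2)*(z^3 - 2*z^2 - 11*z + 12) = (z - 4)*(z + 2)*(z^2 + 2*z - 3) = (z - 4)*(z + 2)*(z + 3)*(z - 1)
(3) = (s - 3)*(s^2 - s) = (s - 3)*(s - 1)*(s)
(4) = (t + 4)*(t^2 - 5*t) = t*(t + 4)*(t - 5)
(5) = (n - 3)*(n^2 + 2*n) = (n - 3)*(n + 2)*(n)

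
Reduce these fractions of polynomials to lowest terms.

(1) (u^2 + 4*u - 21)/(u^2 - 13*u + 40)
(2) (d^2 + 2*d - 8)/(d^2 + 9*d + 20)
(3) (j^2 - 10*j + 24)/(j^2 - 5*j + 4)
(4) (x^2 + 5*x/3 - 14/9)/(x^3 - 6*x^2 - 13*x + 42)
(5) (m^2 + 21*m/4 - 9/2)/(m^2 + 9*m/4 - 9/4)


(1) = (u^2 + 4*u - 21)/(u^2 - 13*u + 40)
(2) = (d - 2)/(d + 5)
(3) = (j - 6)/(j - 1)
(4) = (9*x^2 + 15*x - 14)/(9*x^3 - 54*x^2 - 117*x + 378)
(5) = (m + 6)/(m + 3)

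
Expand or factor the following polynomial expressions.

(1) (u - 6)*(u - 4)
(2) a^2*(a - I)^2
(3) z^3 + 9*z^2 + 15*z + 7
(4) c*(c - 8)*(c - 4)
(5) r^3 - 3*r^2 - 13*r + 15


(1) = u^2 - 10*u + 24
(2) = a^4 - 2*I*a^3 - a^2
(3) = (z + 1)^2*(z + 7)
(4) = c^3 - 12*c^2 + 32*c
(5) = (r - 5)*(r - 1)*(r + 3)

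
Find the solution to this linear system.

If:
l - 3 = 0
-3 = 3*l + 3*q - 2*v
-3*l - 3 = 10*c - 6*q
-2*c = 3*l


Then:
c = -9/2
l = 3
q = -11/2
v = -9/4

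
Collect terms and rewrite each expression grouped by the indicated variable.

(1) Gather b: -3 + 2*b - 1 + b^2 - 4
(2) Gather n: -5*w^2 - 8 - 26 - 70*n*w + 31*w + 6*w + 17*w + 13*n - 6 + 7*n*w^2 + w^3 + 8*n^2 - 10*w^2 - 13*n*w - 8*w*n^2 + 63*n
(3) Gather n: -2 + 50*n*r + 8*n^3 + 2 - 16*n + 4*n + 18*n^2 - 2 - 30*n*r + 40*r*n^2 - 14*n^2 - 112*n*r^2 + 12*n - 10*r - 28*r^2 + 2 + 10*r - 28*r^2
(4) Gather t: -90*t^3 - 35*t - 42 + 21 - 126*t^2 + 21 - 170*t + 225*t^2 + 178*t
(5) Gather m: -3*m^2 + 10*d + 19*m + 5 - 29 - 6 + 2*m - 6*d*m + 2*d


(1) = b^2 + 2*b - 8
(2) = n^2*(8 - 8*w) + n*(7*w^2 - 83*w + 76) + w^3 - 15*w^2 + 54*w - 40
(3) = 8*n^3 + n^2*(40*r + 4) + n*(-112*r^2 + 20*r) - 56*r^2
(4) = -90*t^3 + 99*t^2 - 27*t
(5) = 12*d - 3*m^2 + m*(21 - 6*d) - 30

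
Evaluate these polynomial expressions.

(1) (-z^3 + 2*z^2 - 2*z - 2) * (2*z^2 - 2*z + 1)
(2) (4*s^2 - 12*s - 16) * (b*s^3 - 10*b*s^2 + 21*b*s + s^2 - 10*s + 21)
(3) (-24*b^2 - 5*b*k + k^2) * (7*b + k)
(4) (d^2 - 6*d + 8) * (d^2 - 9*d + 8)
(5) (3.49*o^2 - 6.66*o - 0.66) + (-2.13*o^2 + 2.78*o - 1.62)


(1) = -2*z^5 + 6*z^4 - 9*z^3 + 2*z^2 + 2*z - 2
(2) = 4*b*s^5 - 52*b*s^4 + 188*b*s^3 - 92*b*s^2 - 336*b*s + 4*s^4 - 52*s^3 + 188*s^2 - 92*s - 336
(3) = -168*b^3 - 59*b^2*k + 2*b*k^2 + k^3
(4) = d^4 - 15*d^3 + 70*d^2 - 120*d + 64
(5) = 1.36*o^2 - 3.88*o - 2.28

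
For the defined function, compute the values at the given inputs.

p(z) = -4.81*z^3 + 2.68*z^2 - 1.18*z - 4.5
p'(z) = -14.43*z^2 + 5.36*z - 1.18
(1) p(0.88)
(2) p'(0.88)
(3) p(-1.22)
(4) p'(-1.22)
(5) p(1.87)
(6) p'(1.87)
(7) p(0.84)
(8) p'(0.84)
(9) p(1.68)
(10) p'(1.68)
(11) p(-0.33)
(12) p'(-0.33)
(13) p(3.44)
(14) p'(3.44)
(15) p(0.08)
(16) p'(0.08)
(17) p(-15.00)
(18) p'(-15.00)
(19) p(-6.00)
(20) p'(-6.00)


(1) = -6.74
(2) = -7.64
(3) = 9.66
(4) = -29.20
(5) = -28.79
(6) = -41.62
(7) = -6.45
(8) = -6.86
(9) = -21.73
(10) = -32.90
(11) = -3.65
(12) = -4.52
(13) = -172.65
(14) = -153.50
(15) = -4.58
(16) = -0.84
(17) = 16849.95
(18) = -3328.33
(19) = 1138.02
(20) = -552.82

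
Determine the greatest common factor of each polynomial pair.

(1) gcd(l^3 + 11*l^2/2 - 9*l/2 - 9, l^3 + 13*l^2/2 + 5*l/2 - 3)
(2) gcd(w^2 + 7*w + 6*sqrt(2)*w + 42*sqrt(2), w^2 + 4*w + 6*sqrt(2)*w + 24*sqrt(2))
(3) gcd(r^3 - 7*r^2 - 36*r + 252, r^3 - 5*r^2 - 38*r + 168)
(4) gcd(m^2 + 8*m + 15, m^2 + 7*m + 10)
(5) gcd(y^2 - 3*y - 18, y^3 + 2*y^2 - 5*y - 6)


(1) = gcd((l - 3/2)*(l + 1)*(l + 6), (l - 1/2)*(l + 1)*(l + 6)) = l^2 + 7*l + 6
(2) = w + 6*sqrt(2)
(3) = gcd((r - 7)*(r - 6)*(r + 6), (r - 7)*(r - 4)*(r + 6)) = r^2 - r - 42
(4) = gcd((m + 3)*(m + 5), (m + 2)*(m + 5)) = m + 5
(5) = y + 3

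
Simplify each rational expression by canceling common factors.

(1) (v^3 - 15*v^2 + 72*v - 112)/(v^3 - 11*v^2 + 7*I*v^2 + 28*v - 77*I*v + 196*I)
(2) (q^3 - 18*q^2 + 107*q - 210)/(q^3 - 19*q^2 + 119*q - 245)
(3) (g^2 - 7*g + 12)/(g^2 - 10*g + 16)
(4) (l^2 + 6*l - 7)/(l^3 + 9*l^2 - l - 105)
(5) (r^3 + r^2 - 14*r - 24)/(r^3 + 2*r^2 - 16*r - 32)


(1) = (v - 4)/(v + 7*I)
(2) = (q - 6)/(q - 7)
(3) = (g^2 - 7*g + 12)/(g^2 - 10*g + 16)
(4) = (l - 1)/(l^2 + 2*l - 15)
(5) = (r + 3)/(r + 4)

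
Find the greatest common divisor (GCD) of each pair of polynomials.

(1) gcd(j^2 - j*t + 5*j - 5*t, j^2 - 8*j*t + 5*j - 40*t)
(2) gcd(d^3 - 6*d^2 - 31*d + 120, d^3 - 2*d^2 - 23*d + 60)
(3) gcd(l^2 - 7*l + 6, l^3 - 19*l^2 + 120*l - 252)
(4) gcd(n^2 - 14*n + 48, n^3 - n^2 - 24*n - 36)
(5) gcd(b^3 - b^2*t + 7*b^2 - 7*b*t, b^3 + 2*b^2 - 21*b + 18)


(1) = gcd((j + 5)*(j - t), (j + 5)*(j - 8*t)) = j + 5
(2) = gcd((d - 8)*(d - 3)*(d + 5), (d - 4)*(d - 3)*(d + 5)) = d^2 + 2*d - 15
(3) = gcd((l - 6)*(l - 1), (l - 7)*(l - 6)^2) = l - 6
(4) = gcd((n - 8)*(n - 6), (n - 6)*(n + 2)*(n + 3)) = n - 6
(5) = 1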